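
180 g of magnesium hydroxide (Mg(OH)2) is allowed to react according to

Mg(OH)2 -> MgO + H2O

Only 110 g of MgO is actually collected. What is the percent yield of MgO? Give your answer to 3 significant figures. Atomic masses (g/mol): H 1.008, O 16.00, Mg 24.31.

88.4 %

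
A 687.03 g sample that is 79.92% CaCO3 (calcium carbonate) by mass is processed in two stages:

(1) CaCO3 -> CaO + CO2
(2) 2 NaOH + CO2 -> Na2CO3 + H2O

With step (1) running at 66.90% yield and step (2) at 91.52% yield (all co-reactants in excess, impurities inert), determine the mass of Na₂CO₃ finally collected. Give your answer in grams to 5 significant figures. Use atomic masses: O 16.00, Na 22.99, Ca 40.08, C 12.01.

356.00 g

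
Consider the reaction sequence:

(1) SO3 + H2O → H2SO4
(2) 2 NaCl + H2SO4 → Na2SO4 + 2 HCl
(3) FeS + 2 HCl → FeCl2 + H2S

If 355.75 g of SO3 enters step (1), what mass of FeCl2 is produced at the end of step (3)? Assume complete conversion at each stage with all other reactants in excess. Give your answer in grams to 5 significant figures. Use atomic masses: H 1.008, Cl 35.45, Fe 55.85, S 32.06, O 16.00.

563.22 g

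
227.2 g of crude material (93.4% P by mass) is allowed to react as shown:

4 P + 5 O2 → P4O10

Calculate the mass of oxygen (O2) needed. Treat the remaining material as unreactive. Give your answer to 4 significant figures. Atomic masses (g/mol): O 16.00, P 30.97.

274.1 g

Mass of pure P = 227.2 g × 0.934 = 212.20 g.
M(P) = 30.97 g/mol.
M(O2) = 2(16.00) = 32.00 g/mol.
n(P) = 212.20 g / 30.97 g/mol = 6.8519 mol.
From the equation the P:O2 mole ratio is 4:5, so n(O2) = 6.8519 × 5/4 = 8.5649 mol.
Mass of O2 = 8.5649 mol × 32.00 g/mol = 274.08 g.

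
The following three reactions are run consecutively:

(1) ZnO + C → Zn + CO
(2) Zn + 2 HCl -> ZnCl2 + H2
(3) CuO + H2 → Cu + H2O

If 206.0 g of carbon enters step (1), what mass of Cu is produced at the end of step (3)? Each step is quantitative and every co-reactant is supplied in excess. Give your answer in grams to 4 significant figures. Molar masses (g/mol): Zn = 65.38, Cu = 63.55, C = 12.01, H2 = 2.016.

1090 g

n(C) = 206.0 / 12.01 = 17.152 mol.
Reaction (1): C→Zn ratio 1:1 ⇒ n(Zn) = 17.152 mol.
Reaction (2): Zn→H2 ratio 1:1 ⇒ n(H2) = 17.152 mol.
Reaction (3): H2→Cu ratio 1:1 ⇒ n(Cu) = 17.152 mol.
Mass of Cu = 17.152 × 63.55 = 1090.0 g.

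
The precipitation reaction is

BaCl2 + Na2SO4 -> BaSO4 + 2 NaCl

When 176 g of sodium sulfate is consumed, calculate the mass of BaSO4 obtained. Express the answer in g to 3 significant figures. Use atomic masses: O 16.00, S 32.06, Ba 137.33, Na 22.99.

289 g

M(Na2SO4) = 2(22.99) + 32.06 + 4(16.00) = 142.04 g/mol.
M(BaSO4) = 137.33 + 32.06 + 4(16.00) = 233.39 g/mol.
n(Na2SO4) = 176.0 g / 142.04 g/mol = 1.239 mol.
From the equation the Na2SO4:BaSO4 mole ratio is 1:1, so n(BaSO4) = 1.239 × 1/1 = 1.239 mol.
Mass of BaSO4 = 1.239 mol × 233.39 g/mol = 289.2 g.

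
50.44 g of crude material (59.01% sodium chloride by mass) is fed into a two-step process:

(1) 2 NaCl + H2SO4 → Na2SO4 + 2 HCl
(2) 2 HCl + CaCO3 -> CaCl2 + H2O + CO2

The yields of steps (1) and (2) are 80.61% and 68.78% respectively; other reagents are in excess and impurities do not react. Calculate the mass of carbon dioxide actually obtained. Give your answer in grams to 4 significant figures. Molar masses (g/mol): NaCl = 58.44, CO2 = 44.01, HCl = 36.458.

6.214 g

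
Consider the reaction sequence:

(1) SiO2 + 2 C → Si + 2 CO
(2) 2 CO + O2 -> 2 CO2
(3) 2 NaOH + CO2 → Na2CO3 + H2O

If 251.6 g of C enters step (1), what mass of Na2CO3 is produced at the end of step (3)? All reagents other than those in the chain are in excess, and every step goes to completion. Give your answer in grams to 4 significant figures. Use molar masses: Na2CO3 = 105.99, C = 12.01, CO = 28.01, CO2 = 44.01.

n(C) = 251.6 / 12.01 = 20.949 mol.
Reaction (1): C→CO ratio 2:2 ⇒ n(CO) = 20.949 mol.
Reaction (2): CO→CO2 ratio 2:2 ⇒ n(CO2) = 20.949 mol.
Reaction (3): CO2→Na2CO3 ratio 1:1 ⇒ n(Na2CO3) = 20.949 mol.
Mass of Na2CO3 = 20.949 × 105.99 = 2220.4 g.

2220 g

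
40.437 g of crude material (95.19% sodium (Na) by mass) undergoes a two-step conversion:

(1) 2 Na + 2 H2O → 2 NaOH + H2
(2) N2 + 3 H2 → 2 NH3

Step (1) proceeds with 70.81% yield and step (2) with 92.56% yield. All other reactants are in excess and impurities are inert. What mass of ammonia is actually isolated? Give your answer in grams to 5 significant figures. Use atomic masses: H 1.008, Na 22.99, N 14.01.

Pure Na = 40.437 × 0.9519 = 38.4920 g.
M(Na) = 22.99 g/mol.
M(NH3) = 14.01 + 3(1.008) = 17.034 g/mol.
n(Na) = 38.4920 / 22.99 = 1.67429 mol.
Step 1 (Na:H2 = 2:1): theoretical n(H2) = 0.837146 mol; at 70.81% yield, n(H2) = 0.592783 mol.
Step 2 (H2:NH3 = 3:2): theoretical n(NH3) = 0.395189 mol, so theoretical mass = 0.395189 × 17.034 = 6.73165 g.
At 92.56% yield, actual mass of NH3 = 6.73165 × 0.9256 = 6.23081 g.

6.2308 g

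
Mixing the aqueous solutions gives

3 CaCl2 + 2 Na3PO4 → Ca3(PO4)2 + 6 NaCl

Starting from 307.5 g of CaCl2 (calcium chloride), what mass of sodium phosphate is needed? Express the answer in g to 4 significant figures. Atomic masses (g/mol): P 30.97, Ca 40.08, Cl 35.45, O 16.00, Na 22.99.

M(CaCl2) = 40.08 + 2(35.45) = 110.98 g/mol.
M(Na3PO4) = 3(22.99) + 30.97 + 4(16.00) = 163.94 g/mol.
n(CaCl2) = 307.50 g / 110.98 g/mol = 2.7708 mol.
From the equation the CaCl2:Na3PO4 mole ratio is 3:2, so n(Na3PO4) = 2.7708 × 2/3 = 1.8472 mol.
Mass of Na3PO4 = 1.8472 mol × 163.94 g/mol = 302.83 g.

302.8 g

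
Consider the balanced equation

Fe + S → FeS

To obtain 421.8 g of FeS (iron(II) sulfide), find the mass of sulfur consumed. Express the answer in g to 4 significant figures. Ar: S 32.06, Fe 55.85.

153.8 g

M(FeS) = 55.85 + 32.06 = 87.91 g/mol.
M(S) = 32.06 g/mol.
n(FeS) = 421.80 g / 87.91 g/mol = 4.7981 mol.
From the equation the FeS:S mole ratio is 1:1, so n(S) = 4.7981 × 1/1 = 4.7981 mol.
Mass of S = 4.7981 mol × 32.06 g/mol = 153.83 g.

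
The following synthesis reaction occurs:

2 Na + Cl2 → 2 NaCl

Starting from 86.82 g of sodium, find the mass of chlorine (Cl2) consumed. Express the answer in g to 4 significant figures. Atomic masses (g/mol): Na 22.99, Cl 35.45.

M(Na) = 22.99 g/mol.
M(Cl2) = 2(35.45) = 70.90 g/mol.
n(Na) = 86.820 g / 22.99 g/mol = 3.7764 mol.
From the equation the Na:Cl2 mole ratio is 2:1, so n(Cl2) = 3.7764 × 1/2 = 1.8882 mol.
Mass of Cl2 = 1.8882 mol × 70.90 g/mol = 133.87 g.

133.9 g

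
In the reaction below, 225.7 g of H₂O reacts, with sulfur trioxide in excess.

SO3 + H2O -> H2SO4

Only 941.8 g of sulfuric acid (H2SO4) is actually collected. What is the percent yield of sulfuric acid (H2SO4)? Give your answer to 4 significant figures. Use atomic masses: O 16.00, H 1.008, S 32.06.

M(H2O) = 2(1.008) + 16.00 = 18.016 g/mol.
M(H2SO4) = 2(1.008) + 32.06 + 4(16.00) = 98.076 g/mol.
n(H2O) = 225.70 g / 18.016 g/mol = 12.528 mol.
From the equation the H2O:H2SO4 mole ratio is 1:1, so n(H2SO4) = 12.528 × 1/1 = 12.528 mol.
Mass of H2SO4 = 12.528 mol × 98.076 g/mol = 1228.7 g.
This is the theoretical yield. Percent yield = 941.8 g / 1228.7 g × 100% = 76.652%.

76.65 %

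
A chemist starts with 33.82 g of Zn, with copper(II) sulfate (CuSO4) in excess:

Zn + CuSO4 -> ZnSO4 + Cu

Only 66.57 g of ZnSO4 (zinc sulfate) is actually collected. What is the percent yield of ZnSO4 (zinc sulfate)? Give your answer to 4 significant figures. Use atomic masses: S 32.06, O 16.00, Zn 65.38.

M(Zn) = 65.38 g/mol.
M(ZnSO4) = 65.38 + 32.06 + 4(16.00) = 161.44 g/mol.
n(Zn) = 33.820 g / 65.38 g/mol = 0.51728 mol.
From the equation the Zn:ZnSO4 mole ratio is 1:1, so n(ZnSO4) = 0.51728 × 1/1 = 0.51728 mol.
Mass of ZnSO4 = 0.51728 mol × 161.44 g/mol = 83.510 g.
This is the theoretical yield. Percent yield = 66.57 g / 83.510 g × 100% = 79.715%.

79.71 %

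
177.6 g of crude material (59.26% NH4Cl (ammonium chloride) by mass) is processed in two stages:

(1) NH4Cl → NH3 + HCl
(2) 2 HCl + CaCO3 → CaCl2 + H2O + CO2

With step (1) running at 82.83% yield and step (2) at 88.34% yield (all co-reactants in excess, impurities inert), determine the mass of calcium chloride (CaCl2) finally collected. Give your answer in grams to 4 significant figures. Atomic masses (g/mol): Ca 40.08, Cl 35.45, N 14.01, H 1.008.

Pure NH4Cl = 177.6 × 0.5926 = 105.25 g.
M(NH4Cl) = 14.01 + 4(1.008) + 35.45 = 53.492 g/mol.
M(CaCl2) = 40.08 + 2(35.45) = 110.98 g/mol.
n(NH4Cl) = 105.25 / 53.492 = 1.9675 mol.
Step 1 (NH4Cl:HCl = 1:1): theoretical n(HCl) = 1.9675 mol; at 82.83% yield, n(HCl) = 1.6297 mol.
Step 2 (HCl:CaCl2 = 2:1): theoretical n(CaCl2) = 0.81484 mol, so theoretical mass = 0.81484 × 110.98 = 90.431 g.
At 88.34% yield, actual mass of CaCl2 = 90.431 × 0.8834 = 79.887 g.

79.89 g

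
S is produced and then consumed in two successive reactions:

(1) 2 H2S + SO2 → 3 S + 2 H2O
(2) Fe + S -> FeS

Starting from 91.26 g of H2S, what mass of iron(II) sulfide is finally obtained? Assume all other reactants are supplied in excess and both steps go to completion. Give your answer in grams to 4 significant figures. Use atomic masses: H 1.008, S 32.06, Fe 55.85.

M(H2S) = 2(1.008) + 32.06 = 34.076 g/mol.
M(FeS) = 55.85 + 32.06 = 87.91 g/mol.
n(H2S) = 91.260 / 34.076 = 2.6781 mol.
Step 1 gives a 2:3 ratio of H2S to S, so n(S) = 4.0172 mol.
In step 2 the S:FeS ratio is 1:1, so n(FeS) = 4.0172 mol.
Mass of FeS = 4.0172 × 87.91 = 353.15 g.

353.2 g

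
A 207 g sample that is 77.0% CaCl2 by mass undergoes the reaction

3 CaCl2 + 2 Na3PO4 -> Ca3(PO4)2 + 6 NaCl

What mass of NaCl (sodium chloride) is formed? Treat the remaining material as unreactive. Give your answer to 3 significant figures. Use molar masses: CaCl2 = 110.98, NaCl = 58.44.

168 g

Mass of pure CaCl2 = 207 g × 0.770 = 159.4 g.
n(CaCl2) = 159.4 g / 110.98 g/mol = 1.436 mol.
From the equation the CaCl2:NaCl mole ratio is 3:6, so n(NaCl) = 1.436 × 6/3 = 2.872 mol.
Mass of NaCl = 2.872 mol × 58.44 g/mol = 167.9 g.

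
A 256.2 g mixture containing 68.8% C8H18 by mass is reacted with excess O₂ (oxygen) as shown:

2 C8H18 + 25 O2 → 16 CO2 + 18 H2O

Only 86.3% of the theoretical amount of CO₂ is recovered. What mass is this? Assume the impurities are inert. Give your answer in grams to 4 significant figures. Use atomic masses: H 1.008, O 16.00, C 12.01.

468.9 g

Pure C8H18 available = 256.2 g × 0.688 = 176.27 g.
M(C8H18) = 8(12.01) + 18(1.008) = 114.224 g/mol.
M(CO2) = 12.01 + 2(16.00) = 44.01 g/mol.
n(C8H18) = 176.27 g / 114.224 g/mol = 1.5432 mol.
From the equation the C8H18:CO2 mole ratio is 2:16, so n(CO2) = 1.5432 × 16/2 = 12.345 mol.
Mass of CO2 = 12.345 mol × 44.01 g/mol = 543.31 g.
Actual mass collected = 543.31 g × 0.863 = 468.88 g.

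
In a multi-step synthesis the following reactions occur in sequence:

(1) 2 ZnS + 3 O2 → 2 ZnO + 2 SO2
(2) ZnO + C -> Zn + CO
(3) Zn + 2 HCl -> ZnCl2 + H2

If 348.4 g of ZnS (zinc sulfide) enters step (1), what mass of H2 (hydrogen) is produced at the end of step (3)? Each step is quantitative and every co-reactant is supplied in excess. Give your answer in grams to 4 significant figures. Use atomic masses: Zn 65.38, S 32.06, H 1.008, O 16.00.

M(ZnS) = 65.38 + 32.06 = 97.44 g/mol.
M(H2) = 2(1.008) = 2.016 g/mol.
n(ZnS) = 348.4 / 97.44 = 3.5755 mol.
Reaction (1): ZnS→ZnO ratio 2:2 ⇒ n(ZnO) = 3.5755 mol.
Reaction (2): ZnO→Zn ratio 1:1 ⇒ n(Zn) = 3.5755 mol.
Reaction (3): Zn→H2 ratio 1:1 ⇒ n(H2) = 3.5755 mol.
Mass of H2 = 3.5755 × 2.016 = 7.2083 g.

7.208 g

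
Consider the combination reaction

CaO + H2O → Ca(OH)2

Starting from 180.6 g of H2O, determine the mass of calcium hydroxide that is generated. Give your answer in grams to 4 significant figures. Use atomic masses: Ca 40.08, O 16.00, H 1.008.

742.8 g

M(H2O) = 2(1.008) + 16.00 = 18.016 g/mol.
M(Ca(OH)2) = 40.08 + 2(16.00) + 2(1.008) = 74.096 g/mol.
n(H2O) = 180.60 g / 18.016 g/mol = 10.024 mol.
From the equation the H2O:Ca(OH)2 mole ratio is 1:1, so n(Ca(OH)2) = 10.024 × 1/1 = 10.024 mol.
Mass of Ca(OH)2 = 10.024 mol × 74.096 g/mol = 742.77 g.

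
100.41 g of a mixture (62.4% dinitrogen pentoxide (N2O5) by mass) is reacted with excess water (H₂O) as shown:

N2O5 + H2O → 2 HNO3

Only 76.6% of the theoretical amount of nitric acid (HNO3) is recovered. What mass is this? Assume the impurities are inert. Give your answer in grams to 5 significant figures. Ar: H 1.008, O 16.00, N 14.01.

55.999 g

Pure N2O5 available = 100.41 g × 0.624 = 62.6558 g.
M(N2O5) = 2(14.01) + 5(16.00) = 108.02 g/mol.
M(HNO3) = 1.008 + 14.01 + 3(16.00) = 63.018 g/mol.
n(N2O5) = 62.6558 g / 108.02 g/mol = 0.580039 mol.
From the equation the N2O5:HNO3 mole ratio is 1:2, so n(HNO3) = 0.580039 × 2/1 = 1.16008 mol.
Mass of HNO3 = 1.16008 mol × 63.018 g/mol = 73.1058 g.
Actual mass collected = 73.1058 g × 0.766 = 55.9991 g.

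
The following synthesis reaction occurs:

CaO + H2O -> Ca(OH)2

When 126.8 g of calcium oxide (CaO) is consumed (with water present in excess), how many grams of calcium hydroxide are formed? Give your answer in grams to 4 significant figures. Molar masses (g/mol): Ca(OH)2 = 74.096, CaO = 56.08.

167.5 g

n(CaO) = 126.80 g / 56.08 g/mol = 2.2611 mol.
From the equation the CaO:Ca(OH)2 mole ratio is 1:1, so n(Ca(OH)2) = 2.2611 × 1/1 = 2.2611 mol.
Mass of Ca(OH)2 = 2.2611 mol × 74.096 g/mol = 167.54 g.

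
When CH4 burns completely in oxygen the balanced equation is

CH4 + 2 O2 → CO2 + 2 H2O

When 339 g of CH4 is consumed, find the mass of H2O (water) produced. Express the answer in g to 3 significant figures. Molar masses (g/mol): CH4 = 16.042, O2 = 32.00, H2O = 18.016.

761 g

n(CH4) = 339.0 g / 16.042 g/mol = 21.13 mol.
From the equation the CH4:H2O mole ratio is 1:2, so n(H2O) = 21.13 × 2/1 = 42.26 mol.
Mass of H2O = 42.26 mol × 18.016 g/mol = 761.4 g.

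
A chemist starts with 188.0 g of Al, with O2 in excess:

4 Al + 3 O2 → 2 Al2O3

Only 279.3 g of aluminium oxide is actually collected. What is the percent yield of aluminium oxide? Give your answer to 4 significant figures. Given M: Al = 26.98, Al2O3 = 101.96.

78.62 %

n(Al) = 188.00 g / 26.98 g/mol = 6.9681 mol.
From the equation the Al:Al2O3 mole ratio is 4:2, so n(Al2O3) = 6.9681 × 2/4 = 3.4841 mol.
Mass of Al2O3 = 3.4841 mol × 101.96 g/mol = 355.23 g.
This is the theoretical yield. Percent yield = 279.3 g / 355.23 g × 100% = 78.624%.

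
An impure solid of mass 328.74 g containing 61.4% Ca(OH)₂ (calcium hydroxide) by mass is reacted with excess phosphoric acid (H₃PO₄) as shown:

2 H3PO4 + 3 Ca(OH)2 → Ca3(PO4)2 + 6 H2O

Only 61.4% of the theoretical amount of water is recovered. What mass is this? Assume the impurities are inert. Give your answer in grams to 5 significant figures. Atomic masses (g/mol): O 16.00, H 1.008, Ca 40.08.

Pure Ca(OH)2 available = 328.74 g × 0.614 = 201.846 g.
M(Ca(OH)2) = 40.08 + 2(16.00) + 2(1.008) = 74.096 g/mol.
M(H2O) = 2(1.008) + 16.00 = 18.016 g/mol.
n(Ca(OH)2) = 201.846 g / 74.096 g/mol = 2.72412 mol.
From the equation the Ca(OH)2:H2O mole ratio is 3:6, so n(H2O) = 2.72412 × 6/3 = 5.44824 mol.
Mass of H2O = 5.44824 mol × 18.016 g/mol = 98.1555 g.
Actual mass collected = 98.1555 g × 0.614 = 60.2675 g.

60.267 g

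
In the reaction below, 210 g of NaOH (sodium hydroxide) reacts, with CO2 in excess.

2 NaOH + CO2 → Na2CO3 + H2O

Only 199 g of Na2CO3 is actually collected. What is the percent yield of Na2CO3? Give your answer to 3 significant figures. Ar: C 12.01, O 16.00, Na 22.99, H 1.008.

71.5 %

M(NaOH) = 22.99 + 16.00 + 1.008 = 39.998 g/mol.
M(Na2CO3) = 2(22.99) + 12.01 + 3(16.00) = 105.99 g/mol.
n(NaOH) = 210.0 g / 39.998 g/mol = 5.250 mol.
From the equation the NaOH:Na2CO3 mole ratio is 2:1, so n(Na2CO3) = 5.250 × 1/2 = 2.625 mol.
Mass of Na2CO3 = 2.625 mol × 105.99 g/mol = 278.2 g.
This is the theoretical yield. Percent yield = 199 g / 278.2 g × 100% = 71.52%.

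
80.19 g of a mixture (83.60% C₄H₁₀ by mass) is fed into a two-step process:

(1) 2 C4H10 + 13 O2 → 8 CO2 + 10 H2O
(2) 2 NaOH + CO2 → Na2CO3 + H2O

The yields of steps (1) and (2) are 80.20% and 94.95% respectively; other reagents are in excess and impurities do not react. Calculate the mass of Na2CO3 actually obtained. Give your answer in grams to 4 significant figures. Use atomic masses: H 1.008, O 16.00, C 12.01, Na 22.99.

372.4 g

Pure C4H10 = 80.19 × 0.8360 = 67.039 g.
M(C4H10) = 4(12.01) + 10(1.008) = 58.12 g/mol.
M(Na2CO3) = 2(22.99) + 12.01 + 3(16.00) = 105.99 g/mol.
n(C4H10) = 67.039 / 58.12 = 1.1535 mol.
Step 1 (C4H10:CO2 = 2:8): theoretical n(CO2) = 4.6138 mol; at 80.20% yield, n(CO2) = 3.7003 mol.
Step 2 (CO2:Na2CO3 = 1:1): theoretical n(Na2CO3) = 3.7003 mol, so theoretical mass = 3.7003 × 105.99 = 392.19 g.
At 94.95% yield, actual mass of Na2CO3 = 392.19 × 0.9495 = 372.39 g.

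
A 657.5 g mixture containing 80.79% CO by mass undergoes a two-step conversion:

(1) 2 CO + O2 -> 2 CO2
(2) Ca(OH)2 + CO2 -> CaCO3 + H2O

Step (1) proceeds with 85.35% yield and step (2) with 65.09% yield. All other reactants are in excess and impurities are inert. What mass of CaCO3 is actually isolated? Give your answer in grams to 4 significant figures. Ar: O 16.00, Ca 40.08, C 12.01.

Pure CO = 657.5 × 0.8079 = 531.19 g.
M(CO) = 12.01 + 16.00 = 28.01 g/mol.
M(CaCO3) = 40.08 + 12.01 + 3(16.00) = 100.09 g/mol.
n(CO) = 531.19 / 28.01 = 18.964 mol.
Step 1 (CO:CO2 = 2:2): theoretical n(CO2) = 18.964 mol; at 85.35% yield, n(CO2) = 16.186 mol.
Step 2 (CO2:CaCO3 = 1:1): theoretical n(CaCO3) = 16.186 mol, so theoretical mass = 16.186 × 100.09 = 1620.1 g.
At 65.09% yield, actual mass of CaCO3 = 1620.1 × 0.6509 = 1054.5 g.

1055 g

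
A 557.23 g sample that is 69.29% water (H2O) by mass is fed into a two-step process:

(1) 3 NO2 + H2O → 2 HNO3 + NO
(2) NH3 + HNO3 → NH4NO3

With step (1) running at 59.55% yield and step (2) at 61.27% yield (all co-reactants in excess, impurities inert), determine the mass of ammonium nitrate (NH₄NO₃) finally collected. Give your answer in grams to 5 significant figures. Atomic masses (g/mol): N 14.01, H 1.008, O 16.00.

Pure H2O = 557.23 × 0.6929 = 386.105 g.
M(H2O) = 2(1.008) + 16.00 = 18.016 g/mol.
M(NH4NO3) = 2(14.01) + 4(1.008) + 3(16.00) = 80.052 g/mol.
n(H2O) = 386.105 / 18.016 = 21.4312 mol.
Step 1 (H2O:HNO3 = 1:2): theoretical n(HNO3) = 42.8624 mol; at 59.55% yield, n(HNO3) = 25.5246 mol.
Step 2 (HNO3:NH4NO3 = 1:1): theoretical n(NH4NO3) = 25.5246 mol, so theoretical mass = 25.5246 × 80.052 = 2043.29 g.
At 61.27% yield, actual mass of NH4NO3 = 2043.29 × 0.6127 = 1251.93 g.

1251.9 g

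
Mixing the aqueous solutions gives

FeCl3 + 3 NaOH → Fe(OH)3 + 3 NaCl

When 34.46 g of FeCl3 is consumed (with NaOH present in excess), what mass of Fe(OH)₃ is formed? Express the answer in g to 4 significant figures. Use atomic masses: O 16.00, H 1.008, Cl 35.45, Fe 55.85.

22.71 g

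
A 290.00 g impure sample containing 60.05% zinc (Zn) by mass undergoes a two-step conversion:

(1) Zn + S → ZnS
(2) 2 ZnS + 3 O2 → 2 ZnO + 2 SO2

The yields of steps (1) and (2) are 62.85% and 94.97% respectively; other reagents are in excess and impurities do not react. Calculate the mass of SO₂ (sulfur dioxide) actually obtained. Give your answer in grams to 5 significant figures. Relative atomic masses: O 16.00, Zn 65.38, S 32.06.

Pure Zn = 290.00 × 0.6005 = 174.145 g.
M(Zn) = 65.38 g/mol.
M(SO2) = 32.06 + 2(16.00) = 64.06 g/mol.
n(Zn) = 174.145 / 65.38 = 2.66358 mol.
Step 1 (Zn:ZnS = 1:1): theoretical n(ZnS) = 2.66358 mol; at 62.85% yield, n(ZnS) = 1.67406 mol.
Step 2 (ZnS:SO2 = 2:2): theoretical n(SO2) = 1.67406 mol, so theoretical mass = 1.67406 × 64.06 = 107.240 g.
At 94.97% yield, actual mass of SO2 = 107.240 × 0.9497 = 101.846 g.

101.85 g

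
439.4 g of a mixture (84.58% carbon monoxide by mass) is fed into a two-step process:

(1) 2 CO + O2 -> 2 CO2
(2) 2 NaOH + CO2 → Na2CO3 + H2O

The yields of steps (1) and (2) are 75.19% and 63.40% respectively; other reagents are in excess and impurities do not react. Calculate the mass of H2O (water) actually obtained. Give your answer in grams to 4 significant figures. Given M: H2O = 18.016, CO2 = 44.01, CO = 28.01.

114.0 g

Pure CO = 439.4 × 0.8458 = 371.64 g.
n(CO) = 371.64 / 28.01 = 13.268 mol.
Step 1 (CO:CO2 = 2:2): theoretical n(CO2) = 13.268 mol; at 75.19% yield, n(CO2) = 9.9764 mol.
Step 2 (CO2:H2O = 1:1): theoretical n(H2O) = 9.9764 mol, so theoretical mass = 9.9764 × 18.016 = 179.74 g.
At 63.40% yield, actual mass of H2O = 179.74 × 0.6340 = 113.95 g.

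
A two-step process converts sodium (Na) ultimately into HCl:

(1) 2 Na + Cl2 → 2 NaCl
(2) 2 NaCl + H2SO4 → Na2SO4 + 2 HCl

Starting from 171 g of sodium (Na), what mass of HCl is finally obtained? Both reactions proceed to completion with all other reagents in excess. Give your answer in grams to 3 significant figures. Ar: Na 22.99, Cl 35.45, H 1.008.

271 g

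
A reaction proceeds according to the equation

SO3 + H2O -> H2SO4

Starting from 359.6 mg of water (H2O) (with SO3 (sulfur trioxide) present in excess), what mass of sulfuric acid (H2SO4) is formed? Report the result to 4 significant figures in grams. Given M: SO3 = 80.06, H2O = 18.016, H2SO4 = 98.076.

1.958 g

Convert: 359.6 mg = 0.35960 g.
n(H2O) = 0.35960 g / 18.016 g/mol = 0.019960 mol.
From the equation the H2O:H2SO4 mole ratio is 1:1, so n(H2SO4) = 0.019960 × 1/1 = 0.019960 mol.
Mass of H2SO4 = 0.019960 mol × 98.076 g/mol = 1.9576 g.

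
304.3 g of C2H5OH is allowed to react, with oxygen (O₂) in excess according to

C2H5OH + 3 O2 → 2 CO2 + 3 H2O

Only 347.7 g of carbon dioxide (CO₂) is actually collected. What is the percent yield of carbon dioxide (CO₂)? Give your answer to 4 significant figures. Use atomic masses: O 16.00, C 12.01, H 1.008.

59.80 %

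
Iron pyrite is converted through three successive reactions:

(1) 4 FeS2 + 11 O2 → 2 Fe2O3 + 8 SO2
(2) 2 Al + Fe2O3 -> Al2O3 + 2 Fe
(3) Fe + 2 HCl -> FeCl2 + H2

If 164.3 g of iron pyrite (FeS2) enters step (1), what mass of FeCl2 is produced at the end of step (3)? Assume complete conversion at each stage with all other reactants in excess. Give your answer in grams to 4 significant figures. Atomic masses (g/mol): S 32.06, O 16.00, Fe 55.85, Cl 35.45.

M(FeS2) = 55.85 + 2(32.06) = 119.97 g/mol.
M(FeCl2) = 55.85 + 2(35.45) = 126.75 g/mol.
n(FeS2) = 164.3 / 119.97 = 1.3695 mol.
Reaction (1): FeS2→Fe2O3 ratio 4:2 ⇒ n(Fe2O3) = 0.68475 mol.
Reaction (2): Fe2O3→Fe ratio 1:2 ⇒ n(Fe) = 1.3695 mol.
Reaction (3): Fe→FeCl2 ratio 1:1 ⇒ n(FeCl2) = 1.3695 mol.
Mass of FeCl2 = 1.3695 × 126.75 = 173.59 g.

173.6 g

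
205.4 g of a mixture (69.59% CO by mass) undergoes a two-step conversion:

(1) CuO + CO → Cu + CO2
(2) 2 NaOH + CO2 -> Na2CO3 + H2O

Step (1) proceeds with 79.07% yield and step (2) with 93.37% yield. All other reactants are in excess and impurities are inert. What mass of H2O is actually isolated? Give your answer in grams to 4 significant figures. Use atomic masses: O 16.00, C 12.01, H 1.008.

67.88 g

Pure CO = 205.4 × 0.6959 = 142.94 g.
M(CO) = 12.01 + 16.00 = 28.01 g/mol.
M(H2O) = 2(1.008) + 16.00 = 18.016 g/mol.
n(CO) = 142.94 / 28.01 = 5.1031 mol.
Step 1 (CO:CO2 = 1:1): theoretical n(CO2) = 5.1031 mol; at 79.07% yield, n(CO2) = 4.0350 mol.
Step 2 (CO2:H2O = 1:1): theoretical n(H2O) = 4.0350 mol, so theoretical mass = 4.0350 × 18.016 = 72.695 g.
At 93.37% yield, actual mass of H2O = 72.695 × 0.9337 = 67.875 g.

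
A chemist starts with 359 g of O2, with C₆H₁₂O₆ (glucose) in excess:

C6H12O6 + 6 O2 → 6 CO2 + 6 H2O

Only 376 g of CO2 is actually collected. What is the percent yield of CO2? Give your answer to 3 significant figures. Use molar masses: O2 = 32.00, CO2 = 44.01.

76.2 %

n(O2) = 359.0 g / 32.00 g/mol = 11.22 mol.
From the equation the O2:CO2 mole ratio is 6:6, so n(CO2) = 11.22 × 6/6 = 11.22 mol.
Mass of CO2 = 11.22 mol × 44.01 g/mol = 493.7 g.
This is the theoretical yield. Percent yield = 376 g / 493.7 g × 100% = 76.15%.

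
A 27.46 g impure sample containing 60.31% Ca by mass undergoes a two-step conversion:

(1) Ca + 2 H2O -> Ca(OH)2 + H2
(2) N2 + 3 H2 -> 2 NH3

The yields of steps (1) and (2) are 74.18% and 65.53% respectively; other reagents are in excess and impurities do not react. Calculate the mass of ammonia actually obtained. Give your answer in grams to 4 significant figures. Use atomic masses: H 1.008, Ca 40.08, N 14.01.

Pure Ca = 27.46 × 0.6031 = 16.561 g.
M(Ca) = 40.08 g/mol.
M(NH3) = 14.01 + 3(1.008) = 17.034 g/mol.
n(Ca) = 16.561 / 40.08 = 0.41320 mol.
Step 1 (Ca:H2 = 1:1): theoretical n(H2) = 0.41320 mol; at 74.18% yield, n(H2) = 0.30651 mol.
Step 2 (H2:NH3 = 3:2): theoretical n(NH3) = 0.20434 mol, so theoretical mass = 0.20434 × 17.034 = 3.4808 g.
At 65.53% yield, actual mass of NH3 = 3.4808 × 0.6553 = 2.2809 g.

2.281 g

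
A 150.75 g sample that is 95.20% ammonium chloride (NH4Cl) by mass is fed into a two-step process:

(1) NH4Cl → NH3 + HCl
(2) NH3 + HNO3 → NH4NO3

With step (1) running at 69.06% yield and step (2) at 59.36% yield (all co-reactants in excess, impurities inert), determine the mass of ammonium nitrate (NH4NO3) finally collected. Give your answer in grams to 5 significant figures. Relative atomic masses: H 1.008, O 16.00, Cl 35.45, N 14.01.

88.044 g

Pure NH4Cl = 150.75 × 0.9520 = 143.514 g.
M(NH4Cl) = 14.01 + 4(1.008) + 35.45 = 53.492 g/mol.
M(NH4NO3) = 2(14.01) + 4(1.008) + 3(16.00) = 80.052 g/mol.
n(NH4Cl) = 143.514 / 53.492 = 2.68291 mol.
Step 1 (NH4Cl:NH3 = 1:1): theoretical n(NH3) = 2.68291 mol; at 69.06% yield, n(NH3) = 1.85281 mol.
Step 2 (NH3:NH4NO3 = 1:1): theoretical n(NH4NO3) = 1.85281 mol, so theoretical mass = 1.85281 × 80.052 = 148.322 g.
At 59.36% yield, actual mass of NH4NO3 = 148.322 × 0.5936 = 88.0437 g.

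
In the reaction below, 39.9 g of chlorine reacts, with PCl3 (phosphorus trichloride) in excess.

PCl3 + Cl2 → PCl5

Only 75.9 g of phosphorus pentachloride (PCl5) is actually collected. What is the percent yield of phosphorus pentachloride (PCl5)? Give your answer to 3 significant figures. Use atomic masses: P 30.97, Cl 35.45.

64.8 %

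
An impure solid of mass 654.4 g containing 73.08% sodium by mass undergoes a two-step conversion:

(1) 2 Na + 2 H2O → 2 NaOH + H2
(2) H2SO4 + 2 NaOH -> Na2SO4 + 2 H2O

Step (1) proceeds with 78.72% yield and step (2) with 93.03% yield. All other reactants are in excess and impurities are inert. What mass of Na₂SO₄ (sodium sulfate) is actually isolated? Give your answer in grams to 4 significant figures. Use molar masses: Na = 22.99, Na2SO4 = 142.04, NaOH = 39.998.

1082 g

Pure Na = 654.4 × 0.7308 = 478.24 g.
n(Na) = 478.24 / 22.99 = 20.802 mol.
Step 1 (Na:NaOH = 2:2): theoretical n(NaOH) = 20.802 mol; at 78.72% yield, n(NaOH) = 16.375 mol.
Step 2 (NaOH:Na2SO4 = 2:1): theoretical n(Na2SO4) = 8.1876 mol, so theoretical mass = 8.1876 × 142.04 = 1163.0 g.
At 93.03% yield, actual mass of Na2SO4 = 1163.0 × 0.9303 = 1081.9 g.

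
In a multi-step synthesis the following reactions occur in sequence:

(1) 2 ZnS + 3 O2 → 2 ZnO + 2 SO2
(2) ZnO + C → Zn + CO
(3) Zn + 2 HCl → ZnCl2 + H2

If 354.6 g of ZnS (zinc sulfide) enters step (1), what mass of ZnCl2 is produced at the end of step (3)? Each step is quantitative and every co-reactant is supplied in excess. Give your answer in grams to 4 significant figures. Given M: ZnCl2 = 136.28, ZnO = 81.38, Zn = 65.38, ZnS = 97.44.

n(ZnS) = 354.6 / 97.44 = 3.6392 mol.
Reaction (1): ZnS→ZnO ratio 2:2 ⇒ n(ZnO) = 3.6392 mol.
Reaction (2): ZnO→Zn ratio 1:1 ⇒ n(Zn) = 3.6392 mol.
Reaction (3): Zn→ZnCl2 ratio 1:1 ⇒ n(ZnCl2) = 3.6392 mol.
Mass of ZnCl2 = 3.6392 × 136.28 = 495.95 g.

495.9 g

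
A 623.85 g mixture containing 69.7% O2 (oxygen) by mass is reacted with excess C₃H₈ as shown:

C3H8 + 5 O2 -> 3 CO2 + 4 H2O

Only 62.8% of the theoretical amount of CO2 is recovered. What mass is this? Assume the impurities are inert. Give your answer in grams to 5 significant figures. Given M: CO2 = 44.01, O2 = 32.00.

225.33 g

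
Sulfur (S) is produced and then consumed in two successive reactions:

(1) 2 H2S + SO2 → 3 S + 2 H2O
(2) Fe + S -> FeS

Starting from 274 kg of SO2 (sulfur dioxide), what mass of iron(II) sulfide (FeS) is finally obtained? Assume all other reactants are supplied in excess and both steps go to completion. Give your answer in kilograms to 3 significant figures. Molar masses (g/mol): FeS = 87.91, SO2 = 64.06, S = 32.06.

1130 kg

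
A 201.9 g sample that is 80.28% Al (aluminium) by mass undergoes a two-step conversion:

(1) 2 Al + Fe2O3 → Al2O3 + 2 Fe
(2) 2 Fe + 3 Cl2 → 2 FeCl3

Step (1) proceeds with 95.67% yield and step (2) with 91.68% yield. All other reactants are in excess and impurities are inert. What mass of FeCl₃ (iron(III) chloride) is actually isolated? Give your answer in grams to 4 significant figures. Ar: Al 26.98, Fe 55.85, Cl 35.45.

Pure Al = 201.9 × 0.8028 = 162.09 g.
M(Al) = 26.98 g/mol.
M(FeCl3) = 55.85 + 3(35.45) = 162.20 g/mol.
n(Al) = 162.09 / 26.98 = 6.0076 mol.
Step 1 (Al:Fe = 2:2): theoretical n(Fe) = 6.0076 mol; at 95.67% yield, n(Fe) = 5.7475 mol.
Step 2 (Fe:FeCl3 = 2:2): theoretical n(FeCl3) = 5.7475 mol, so theoretical mass = 5.7475 × 162.20 = 932.24 g.
At 91.68% yield, actual mass of FeCl3 = 932.24 × 0.9168 = 854.68 g.

854.7 g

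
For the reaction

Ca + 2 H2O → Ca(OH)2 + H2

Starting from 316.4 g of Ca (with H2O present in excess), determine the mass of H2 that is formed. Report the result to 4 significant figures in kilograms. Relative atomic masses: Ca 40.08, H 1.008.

0.01591 kg

M(Ca) = 40.08 g/mol.
M(H2) = 2(1.008) = 2.016 g/mol.
n(Ca) = 316.40 g / 40.08 g/mol = 7.8942 mol.
From the equation the Ca:H2 mole ratio is 1:1, so n(H2) = 7.8942 × 1/1 = 7.8942 mol.
Mass of H2 = 7.8942 mol × 2.016 g/mol = 15.915 g.
Converting to kg: 15.915 g = 0.01591 kg.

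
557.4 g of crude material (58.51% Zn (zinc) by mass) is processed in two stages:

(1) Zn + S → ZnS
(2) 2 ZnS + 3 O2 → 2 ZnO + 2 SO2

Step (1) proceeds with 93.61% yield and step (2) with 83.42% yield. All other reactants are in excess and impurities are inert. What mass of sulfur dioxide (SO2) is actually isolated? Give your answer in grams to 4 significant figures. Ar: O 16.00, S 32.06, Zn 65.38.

Pure Zn = 557.4 × 0.5851 = 326.13 g.
M(Zn) = 65.38 g/mol.
M(SO2) = 32.06 + 2(16.00) = 64.06 g/mol.
n(Zn) = 326.13 / 65.38 = 4.9883 mol.
Step 1 (Zn:ZnS = 1:1): theoretical n(ZnS) = 4.9883 mol; at 93.61% yield, n(ZnS) = 4.6695 mol.
Step 2 (ZnS:SO2 = 2:2): theoretical n(SO2) = 4.6695 mol, so theoretical mass = 4.6695 × 64.06 = 299.13 g.
At 83.42% yield, actual mass of SO2 = 299.13 × 0.8342 = 249.54 g.

249.5 g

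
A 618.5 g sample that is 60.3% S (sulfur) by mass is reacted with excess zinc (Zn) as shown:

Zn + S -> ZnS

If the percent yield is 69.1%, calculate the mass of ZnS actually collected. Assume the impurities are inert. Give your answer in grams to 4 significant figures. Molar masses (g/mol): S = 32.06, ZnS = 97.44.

783.3 g

Pure S available = 618.5 g × 0.603 = 372.96 g.
n(S) = 372.96 g / 32.06 g/mol = 11.633 mol.
From the equation the S:ZnS mole ratio is 1:1, so n(ZnS) = 11.633 × 1/1 = 11.633 mol.
Mass of ZnS = 11.633 mol × 97.44 g/mol = 1133.5 g.
Actual mass collected = 1133.5 g × 0.691 = 783.27 g.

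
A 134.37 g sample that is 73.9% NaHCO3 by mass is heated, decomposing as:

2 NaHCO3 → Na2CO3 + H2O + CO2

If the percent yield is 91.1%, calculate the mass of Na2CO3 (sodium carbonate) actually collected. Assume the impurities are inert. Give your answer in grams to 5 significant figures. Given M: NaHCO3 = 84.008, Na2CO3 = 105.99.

57.066 g

Pure NaHCO3 available = 134.37 g × 0.739 = 99.2994 g.
n(NaHCO3) = 99.2994 g / 84.008 g/mol = 1.18202 mol.
From the equation the NaHCO3:Na2CO3 mole ratio is 2:1, so n(Na2CO3) = 1.18202 × 1/2 = 0.591012 mol.
Mass of Na2CO3 = 0.591012 mol × 105.99 g/mol = 62.6413 g.
Actual mass collected = 62.6413 g × 0.911 = 57.0663 g.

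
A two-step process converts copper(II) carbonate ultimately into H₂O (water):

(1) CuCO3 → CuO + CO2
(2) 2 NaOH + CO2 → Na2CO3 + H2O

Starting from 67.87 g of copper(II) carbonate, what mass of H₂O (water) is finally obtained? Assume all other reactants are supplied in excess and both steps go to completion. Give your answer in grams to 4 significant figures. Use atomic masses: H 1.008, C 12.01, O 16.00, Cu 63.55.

9.896 g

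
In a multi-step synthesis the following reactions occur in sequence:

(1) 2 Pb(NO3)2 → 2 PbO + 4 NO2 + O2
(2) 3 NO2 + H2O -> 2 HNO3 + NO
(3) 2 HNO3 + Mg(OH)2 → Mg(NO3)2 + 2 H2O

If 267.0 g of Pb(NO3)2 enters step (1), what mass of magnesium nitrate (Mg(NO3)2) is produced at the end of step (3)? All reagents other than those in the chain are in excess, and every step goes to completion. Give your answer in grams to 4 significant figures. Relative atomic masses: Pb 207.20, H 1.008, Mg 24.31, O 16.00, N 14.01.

M(Pb(NO3)2) = 207.20 + 2(14.01) + 6(16.00) = 331.22 g/mol.
M(Mg(NO3)2) = 24.31 + 2(14.01) + 6(16.00) = 148.33 g/mol.
n(Pb(NO3)2) = 267.0 / 331.22 = 0.80611 mol.
Reaction (1): Pb(NO3)2→NO2 ratio 2:4 ⇒ n(NO2) = 1.6122 mol.
Reaction (2): NO2→HNO3 ratio 3:2 ⇒ n(HNO3) = 1.0748 mol.
Reaction (3): HNO3→Mg(NO3)2 ratio 2:1 ⇒ n(Mg(NO3)2) = 0.53741 mol.
Mass of Mg(NO3)2 = 0.53741 × 148.33 = 79.714 g.

79.71 g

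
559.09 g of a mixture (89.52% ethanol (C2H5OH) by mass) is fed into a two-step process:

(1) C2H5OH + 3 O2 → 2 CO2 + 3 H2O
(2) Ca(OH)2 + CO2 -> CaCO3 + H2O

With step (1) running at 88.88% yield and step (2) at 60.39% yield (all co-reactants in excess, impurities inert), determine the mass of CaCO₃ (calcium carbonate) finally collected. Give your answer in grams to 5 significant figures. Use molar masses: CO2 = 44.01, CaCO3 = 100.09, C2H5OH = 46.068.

1167.3 g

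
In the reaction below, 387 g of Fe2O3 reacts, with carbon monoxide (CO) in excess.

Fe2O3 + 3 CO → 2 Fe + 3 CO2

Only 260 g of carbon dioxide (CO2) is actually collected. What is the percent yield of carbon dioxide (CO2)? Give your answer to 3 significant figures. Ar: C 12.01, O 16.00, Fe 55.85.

M(Fe2O3) = 2(55.85) + 3(16.00) = 159.70 g/mol.
M(CO2) = 12.01 + 2(16.00) = 44.01 g/mol.
n(Fe2O3) = 387.0 g / 159.70 g/mol = 2.423 mol.
From the equation the Fe2O3:CO2 mole ratio is 1:3, so n(CO2) = 2.423 × 3/1 = 7.270 mol.
Mass of CO2 = 7.270 mol × 44.01 g/mol = 319.9 g.
This is the theoretical yield. Percent yield = 260 g / 319.9 g × 100% = 81.26%.

81.3 %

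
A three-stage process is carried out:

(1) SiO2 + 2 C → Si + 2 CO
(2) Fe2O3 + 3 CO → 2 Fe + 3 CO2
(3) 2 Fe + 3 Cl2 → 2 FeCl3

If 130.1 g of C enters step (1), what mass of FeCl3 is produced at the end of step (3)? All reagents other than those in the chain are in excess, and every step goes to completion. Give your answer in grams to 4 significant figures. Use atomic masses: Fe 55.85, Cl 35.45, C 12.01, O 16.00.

1171 g

M(C) = 12.01 g/mol.
M(FeCl3) = 55.85 + 3(35.45) = 162.20 g/mol.
n(C) = 130.1 / 12.01 = 10.833 mol.
Reaction (1): C→CO ratio 2:2 ⇒ n(CO) = 10.833 mol.
Reaction (2): CO→Fe ratio 3:2 ⇒ n(Fe) = 7.2218 mol.
Reaction (3): Fe→FeCl3 ratio 2:2 ⇒ n(FeCl3) = 7.2218 mol.
Mass of FeCl3 = 7.2218 × 162.20 = 1171.4 g.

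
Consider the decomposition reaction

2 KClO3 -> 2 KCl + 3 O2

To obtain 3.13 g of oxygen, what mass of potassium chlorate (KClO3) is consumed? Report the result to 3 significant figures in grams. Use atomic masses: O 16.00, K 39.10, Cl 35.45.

7.99 g

M(O2) = 2(16.00) = 32.00 g/mol.
M(KClO3) = 39.10 + 35.45 + 3(16.00) = 122.55 g/mol.
n(O2) = 3.130 g / 32.00 g/mol = 0.09781 mol.
From the equation the O2:KClO3 mole ratio is 3:2, so n(KClO3) = 0.09781 × 2/3 = 0.06521 mol.
Mass of KClO3 = 0.06521 mol × 122.55 g/mol = 7.991 g.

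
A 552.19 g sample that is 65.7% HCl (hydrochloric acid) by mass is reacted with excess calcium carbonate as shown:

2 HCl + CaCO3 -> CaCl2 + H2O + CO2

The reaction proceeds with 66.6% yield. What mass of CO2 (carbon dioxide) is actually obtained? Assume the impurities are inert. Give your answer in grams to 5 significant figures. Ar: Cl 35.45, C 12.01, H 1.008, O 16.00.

145.83 g

Pure HCl available = 552.19 g × 0.657 = 362.789 g.
M(HCl) = 1.008 + 35.45 = 36.458 g/mol.
M(CO2) = 12.01 + 2(16.00) = 44.01 g/mol.
n(HCl) = 362.789 g / 36.458 g/mol = 9.95087 mol.
From the equation the HCl:CO2 mole ratio is 2:1, so n(CO2) = 9.95087 × 1/2 = 4.97544 mol.
Mass of CO2 = 4.97544 mol × 44.01 g/mol = 218.969 g.
Actual mass collected = 218.969 g × 0.666 = 145.833 g.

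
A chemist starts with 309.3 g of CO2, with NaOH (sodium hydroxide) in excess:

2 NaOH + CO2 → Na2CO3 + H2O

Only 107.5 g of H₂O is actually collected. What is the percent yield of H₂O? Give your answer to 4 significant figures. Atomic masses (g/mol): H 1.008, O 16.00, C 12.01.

M(CO2) = 12.01 + 2(16.00) = 44.01 g/mol.
M(H2O) = 2(1.008) + 16.00 = 18.016 g/mol.
n(CO2) = 309.30 g / 44.01 g/mol = 7.0279 mol.
From the equation the CO2:H2O mole ratio is 1:1, so n(H2O) = 7.0279 × 1/1 = 7.0279 mol.
Mass of H2O = 7.0279 mol × 18.016 g/mol = 126.62 g.
This is the theoretical yield. Percent yield = 107.5 g / 126.62 g × 100% = 84.903%.

84.90 %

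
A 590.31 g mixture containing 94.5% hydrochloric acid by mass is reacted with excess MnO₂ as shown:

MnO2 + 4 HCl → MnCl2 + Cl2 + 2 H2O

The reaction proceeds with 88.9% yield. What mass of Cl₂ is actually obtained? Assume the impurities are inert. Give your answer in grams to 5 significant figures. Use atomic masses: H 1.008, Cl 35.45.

241.11 g

Pure HCl available = 590.31 g × 0.945 = 557.843 g.
M(HCl) = 1.008 + 35.45 = 36.458 g/mol.
M(Cl2) = 2(35.45) = 70.90 g/mol.
n(HCl) = 557.843 g / 36.458 g/mol = 15.3010 mol.
From the equation the HCl:Cl2 mole ratio is 4:1, so n(Cl2) = 15.3010 × 1/4 = 3.82524 mol.
Mass of Cl2 = 3.82524 mol × 70.90 g/mol = 271.210 g.
Actual mass collected = 271.210 g × 0.889 = 241.105 g.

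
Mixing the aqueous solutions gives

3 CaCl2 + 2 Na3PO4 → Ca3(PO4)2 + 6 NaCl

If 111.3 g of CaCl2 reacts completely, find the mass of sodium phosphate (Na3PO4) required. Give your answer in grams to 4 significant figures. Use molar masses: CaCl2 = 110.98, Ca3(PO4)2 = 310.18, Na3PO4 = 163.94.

109.6 g

n(CaCl2) = 111.30 g / 110.98 g/mol = 1.0029 mol.
From the equation the CaCl2:Na3PO4 mole ratio is 3:2, so n(Na3PO4) = 1.0029 × 2/3 = 0.66859 mol.
Mass of Na3PO4 = 0.66859 mol × 163.94 g/mol = 109.61 g.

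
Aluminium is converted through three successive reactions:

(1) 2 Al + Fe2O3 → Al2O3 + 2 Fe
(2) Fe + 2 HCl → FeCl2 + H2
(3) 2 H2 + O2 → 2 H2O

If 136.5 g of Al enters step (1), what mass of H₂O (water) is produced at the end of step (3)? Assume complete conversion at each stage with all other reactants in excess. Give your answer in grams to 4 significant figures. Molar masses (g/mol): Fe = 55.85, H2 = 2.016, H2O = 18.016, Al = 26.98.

n(Al) = 136.5 / 26.98 = 5.0593 mol.
Reaction (1): Al→Fe ratio 2:2 ⇒ n(Fe) = 5.0593 mol.
Reaction (2): Fe→H2 ratio 1:1 ⇒ n(H2) = 5.0593 mol.
Reaction (3): H2→H2O ratio 2:2 ⇒ n(H2O) = 5.0593 mol.
Mass of H2O = 5.0593 × 18.016 = 91.148 g.

91.15 g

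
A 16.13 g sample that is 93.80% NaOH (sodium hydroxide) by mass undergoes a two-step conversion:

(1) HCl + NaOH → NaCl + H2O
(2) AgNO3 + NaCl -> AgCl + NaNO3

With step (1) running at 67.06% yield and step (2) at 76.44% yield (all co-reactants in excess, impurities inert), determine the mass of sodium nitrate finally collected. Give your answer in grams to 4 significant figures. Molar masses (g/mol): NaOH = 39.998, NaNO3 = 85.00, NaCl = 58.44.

16.48 g

Pure NaOH = 16.13 × 0.9380 = 15.130 g.
n(NaOH) = 15.130 / 39.998 = 0.37827 mol.
Step 1 (NaOH:NaCl = 1:1): theoretical n(NaCl) = 0.37827 mol; at 67.06% yield, n(NaCl) = 0.25367 mol.
Step 2 (NaCl:NaNO3 = 1:1): theoretical n(NaNO3) = 0.25367 mol, so theoretical mass = 0.25367 × 85.00 = 21.562 g.
At 76.44% yield, actual mass of NaNO3 = 21.562 × 0.7644 = 16.482 g.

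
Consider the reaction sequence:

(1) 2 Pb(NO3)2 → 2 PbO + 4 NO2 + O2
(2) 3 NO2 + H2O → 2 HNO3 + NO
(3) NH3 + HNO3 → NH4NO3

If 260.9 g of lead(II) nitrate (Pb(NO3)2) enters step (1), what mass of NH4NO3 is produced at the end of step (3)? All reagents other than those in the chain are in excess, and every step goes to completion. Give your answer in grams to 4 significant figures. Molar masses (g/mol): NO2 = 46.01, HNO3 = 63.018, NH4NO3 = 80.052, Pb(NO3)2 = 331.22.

84.08 g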